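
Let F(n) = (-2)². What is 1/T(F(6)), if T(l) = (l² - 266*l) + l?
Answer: -1/1044 ≈ -0.00095785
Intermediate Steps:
F(n) = 4
T(l) = l² - 265*l
1/T(F(6)) = 1/(4*(-265 + 4)) = 1/(4*(-261)) = 1/(-1044) = -1/1044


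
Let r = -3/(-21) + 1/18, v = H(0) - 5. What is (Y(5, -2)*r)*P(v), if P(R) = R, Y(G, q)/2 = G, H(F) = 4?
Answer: -125/63 ≈ -1.9841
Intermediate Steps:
Y(G, q) = 2*G
v = -1 (v = 4 - 5 = -1)
r = 25/126 (r = -3*(-1/21) + 1*(1/18) = 1/7 + 1/18 = 25/126 ≈ 0.19841)
(Y(5, -2)*r)*P(v) = ((2*5)*(25/126))*(-1) = (10*(25/126))*(-1) = (125/63)*(-1) = -125/63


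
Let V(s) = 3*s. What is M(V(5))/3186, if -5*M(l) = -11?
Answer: 11/15930 ≈ 0.00069052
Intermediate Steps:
M(l) = 11/5 (M(l) = -⅕*(-11) = 11/5)
M(V(5))/3186 = (11/5)/3186 = (11/5)*(1/3186) = 11/15930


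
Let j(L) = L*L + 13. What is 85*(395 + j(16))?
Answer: 56440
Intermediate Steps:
j(L) = 13 + L² (j(L) = L² + 13 = 13 + L²)
85*(395 + j(16)) = 85*(395 + (13 + 16²)) = 85*(395 + (13 + 256)) = 85*(395 + 269) = 85*664 = 56440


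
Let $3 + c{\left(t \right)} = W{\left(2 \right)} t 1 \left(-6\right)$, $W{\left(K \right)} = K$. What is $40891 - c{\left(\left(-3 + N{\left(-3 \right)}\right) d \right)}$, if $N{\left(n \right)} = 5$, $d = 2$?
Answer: $40942$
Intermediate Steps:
$c{\left(t \right)} = -3 - 12 t$ ($c{\left(t \right)} = -3 + 2 t 1 \left(-6\right) = -3 + 2 t \left(-6\right) = -3 - 12 t$)
$40891 - c{\left(\left(-3 + N{\left(-3 \right)}\right) d \right)} = 40891 - \left(-3 - 12 \left(-3 + 5\right) 2\right) = 40891 - \left(-3 - 12 \cdot 2 \cdot 2\right) = 40891 - \left(-3 - 48\right) = 40891 - -51 = 40891 + 51 = 40942$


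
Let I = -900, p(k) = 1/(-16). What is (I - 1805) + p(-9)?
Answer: -43281/16 ≈ -2705.1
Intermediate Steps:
p(k) = -1/16
(I - 1805) + p(-9) = (-900 - 1805) - 1/16 = -2705 - 1/16 = -43281/16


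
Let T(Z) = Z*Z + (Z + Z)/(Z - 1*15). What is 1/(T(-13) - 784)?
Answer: -14/8597 ≈ -0.0016285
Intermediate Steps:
T(Z) = Z² + 2*Z/(-15 + Z) (T(Z) = Z² + (2*Z)/(Z - 15) = Z² + (2*Z)/(-15 + Z) = Z² + 2*Z/(-15 + Z))
1/(T(-13) - 784) = 1/(-13*(2 + (-13)² - 15*(-13))/(-15 - 13) - 784) = 1/(-13*(2 + 169 + 195)/(-28) - 784) = 1/(-13*(-1/28)*366 - 784) = 1/(2379/14 - 784) = 1/(-8597/14) = -14/8597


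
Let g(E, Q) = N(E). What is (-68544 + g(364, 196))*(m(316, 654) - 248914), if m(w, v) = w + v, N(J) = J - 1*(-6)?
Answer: 16903334256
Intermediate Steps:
N(J) = 6 + J (N(J) = J + 6 = 6 + J)
g(E, Q) = 6 + E
m(w, v) = v + w
(-68544 + g(364, 196))*(m(316, 654) - 248914) = (-68544 + (6 + 364))*((654 + 316) - 248914) = (-68544 + 370)*(970 - 248914) = -68174*(-247944) = 16903334256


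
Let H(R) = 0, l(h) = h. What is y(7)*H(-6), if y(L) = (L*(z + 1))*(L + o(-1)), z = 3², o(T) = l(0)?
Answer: 0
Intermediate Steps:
o(T) = 0
z = 9
y(L) = 10*L² (y(L) = (L*(9 + 1))*(L + 0) = (L*10)*L = (10*L)*L = 10*L²)
y(7)*H(-6) = (10*7²)*0 = (10*49)*0 = 490*0 = 0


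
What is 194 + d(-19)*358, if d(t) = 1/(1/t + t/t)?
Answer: 5147/9 ≈ 571.89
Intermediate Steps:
d(t) = 1/(1 + 1/t) (d(t) = 1/(1/t + 1) = 1/(1 + 1/t))
194 + d(-19)*358 = 194 - 19/(1 - 19)*358 = 194 - 19/(-18)*358 = 194 - 19*(-1/18)*358 = 194 + (19/18)*358 = 194 + 3401/9 = 5147/9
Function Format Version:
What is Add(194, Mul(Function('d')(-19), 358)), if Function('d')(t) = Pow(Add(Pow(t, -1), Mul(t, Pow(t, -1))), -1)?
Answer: Rational(5147, 9) ≈ 571.89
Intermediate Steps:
Function('d')(t) = Pow(Add(1, Pow(t, -1)), -1) (Function('d')(t) = Pow(Add(Pow(t, -1), 1), -1) = Pow(Add(1, Pow(t, -1)), -1))
Add(194, Mul(Function('d')(-19), 358)) = Add(194, Mul(Mul(-19, Pow(Add(1, -19), -1)), 358)) = Add(194, Mul(Mul(-19, Pow(-18, -1)), 358)) = Add(194, Mul(Mul(-19, Rational(-1, 18)), 358)) = Add(194, Mul(Rational(19, 18), 358)) = Add(194, Rational(3401, 9)) = Rational(5147, 9)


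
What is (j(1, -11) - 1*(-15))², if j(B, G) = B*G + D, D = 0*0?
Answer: 16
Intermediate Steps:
D = 0
j(B, G) = B*G (j(B, G) = B*G + 0 = B*G)
(j(1, -11) - 1*(-15))² = (1*(-11) - 1*(-15))² = (-11 + 15)² = 4² = 16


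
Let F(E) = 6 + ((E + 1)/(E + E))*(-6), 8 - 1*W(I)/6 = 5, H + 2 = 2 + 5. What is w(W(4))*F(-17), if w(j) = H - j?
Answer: -702/17 ≈ -41.294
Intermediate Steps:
H = 5 (H = -2 + (2 + 5) = -2 + 7 = 5)
W(I) = 18 (W(I) = 48 - 6*5 = 48 - 30 = 18)
w(j) = 5 - j
F(E) = 6 - 3*(1 + E)/E (F(E) = 6 + ((1 + E)/((2*E)))*(-6) = 6 + ((1 + E)*(1/(2*E)))*(-6) = 6 + ((1 + E)/(2*E))*(-6) = 6 - 3*(1 + E)/E)
w(W(4))*F(-17) = (5 - 1*18)*(3 - 3/(-17)) = (5 - 18)*(3 - 3*(-1/17)) = -13*(3 + 3/17) = -13*54/17 = -702/17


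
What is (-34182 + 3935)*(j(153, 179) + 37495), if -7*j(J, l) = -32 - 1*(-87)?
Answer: -1133873610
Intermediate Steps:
j(J, l) = -55/7 (j(J, l) = -(-32 - 1*(-87))/7 = -(-32 + 87)/7 = -⅐*55 = -55/7)
(-34182 + 3935)*(j(153, 179) + 37495) = (-34182 + 3935)*(-55/7 + 37495) = -30247*262410/7 = -1133873610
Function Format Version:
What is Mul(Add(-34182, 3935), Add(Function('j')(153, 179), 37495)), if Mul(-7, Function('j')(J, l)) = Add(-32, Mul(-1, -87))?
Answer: -1133873610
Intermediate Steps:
Function('j')(J, l) = Rational(-55, 7) (Function('j')(J, l) = Mul(Rational(-1, 7), Add(-32, Mul(-1, -87))) = Mul(Rational(-1, 7), Add(-32, 87)) = Mul(Rational(-1, 7), 55) = Rational(-55, 7))
Mul(Add(-34182, 3935), Add(Function('j')(153, 179), 37495)) = Mul(Add(-34182, 3935), Add(Rational(-55, 7), 37495)) = Mul(-30247, Rational(262410, 7)) = -1133873610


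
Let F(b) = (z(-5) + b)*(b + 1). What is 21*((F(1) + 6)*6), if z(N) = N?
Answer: -252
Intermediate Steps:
F(b) = (1 + b)*(-5 + b) (F(b) = (-5 + b)*(b + 1) = (-5 + b)*(1 + b) = (1 + b)*(-5 + b))
21*((F(1) + 6)*6) = 21*(((-5 + 1² - 4*1) + 6)*6) = 21*(((-5 + 1 - 4) + 6)*6) = 21*((-8 + 6)*6) = 21*(-2*6) = 21*(-12) = -252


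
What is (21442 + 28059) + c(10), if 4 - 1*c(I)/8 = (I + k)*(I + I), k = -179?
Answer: 76573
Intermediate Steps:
c(I) = 32 - 16*I*(-179 + I) (c(I) = 32 - 8*(I - 179)*(I + I) = 32 - 8*(-179 + I)*2*I = 32 - 16*I*(-179 + I))
(21442 + 28059) + c(10) = (21442 + 28059) + (32 - 16*10² + 2864*10) = 49501 + (32 - 16*100 + 28640) = 49501 + (32 - 1600 + 28640) = 49501 + 27072 = 76573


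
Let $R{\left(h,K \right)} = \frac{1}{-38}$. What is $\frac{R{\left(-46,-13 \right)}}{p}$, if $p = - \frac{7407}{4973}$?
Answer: $\frac{4973}{281466} \approx 0.017668$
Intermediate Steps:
$p = - \frac{7407}{4973}$ ($p = \left(-7407\right) \frac{1}{4973} = - \frac{7407}{4973} \approx -1.4894$)
$R{\left(h,K \right)} = - \frac{1}{38}$
$\frac{R{\left(-46,-13 \right)}}{p} = - \frac{1}{38 \left(- \frac{7407}{4973}\right)} = \left(- \frac{1}{38}\right) \left(- \frac{4973}{7407}\right) = \frac{4973}{281466}$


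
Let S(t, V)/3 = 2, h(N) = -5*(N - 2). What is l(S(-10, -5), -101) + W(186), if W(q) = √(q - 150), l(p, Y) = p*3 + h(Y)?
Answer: 539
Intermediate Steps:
h(N) = 10 - 5*N (h(N) = -5*(-2 + N) = 10 - 5*N)
S(t, V) = 6 (S(t, V) = 3*2 = 6)
l(p, Y) = 10 - 5*Y + 3*p (l(p, Y) = p*3 + (10 - 5*Y) = 3*p + (10 - 5*Y) = 10 - 5*Y + 3*p)
W(q) = √(-150 + q)
l(S(-10, -5), -101) + W(186) = (10 - 5*(-101) + 3*6) + √(-150 + 186) = (10 + 505 + 18) + √36 = 533 + 6 = 539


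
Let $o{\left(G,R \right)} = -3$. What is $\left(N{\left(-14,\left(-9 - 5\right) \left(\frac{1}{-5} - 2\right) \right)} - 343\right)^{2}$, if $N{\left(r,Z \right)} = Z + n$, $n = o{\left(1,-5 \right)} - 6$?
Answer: $\frac{2579236}{25} \approx 1.0317 \cdot 10^{5}$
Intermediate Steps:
$n = -9$ ($n = -3 - 6 = -9$)
$N{\left(r,Z \right)} = -9 + Z$ ($N{\left(r,Z \right)} = Z - 9 = -9 + Z$)
$\left(N{\left(-14,\left(-9 - 5\right) \left(\frac{1}{-5} - 2\right) \right)} - 343\right)^{2} = \left(\left(-9 + \left(-9 - 5\right) \left(\frac{1}{-5} - 2\right)\right) - 343\right)^{2} = \left(\left(-9 - 14 \left(- \frac{1}{5} - 2\right)\right) - 343\right)^{2} = \left(\left(-9 - - \frac{154}{5}\right) - 343\right)^{2} = \left(\left(-9 + \frac{154}{5}\right) - 343\right)^{2} = \left(\frac{109}{5} - 343\right)^{2} = \left(- \frac{1606}{5}\right)^{2} = \frac{2579236}{25}$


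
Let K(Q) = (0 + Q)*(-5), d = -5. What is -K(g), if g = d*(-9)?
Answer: 225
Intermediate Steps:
g = 45 (g = -5*(-9) = 45)
K(Q) = -5*Q (K(Q) = Q*(-5) = -5*Q)
-K(g) = -(-5)*45 = -1*(-225) = 225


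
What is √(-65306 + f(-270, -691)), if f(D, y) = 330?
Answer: 4*I*√4061 ≈ 254.9*I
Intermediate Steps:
√(-65306 + f(-270, -691)) = √(-65306 + 330) = √(-64976) = 4*I*√4061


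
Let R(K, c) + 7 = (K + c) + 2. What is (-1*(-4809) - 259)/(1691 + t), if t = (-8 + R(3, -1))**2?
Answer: 2275/906 ≈ 2.5110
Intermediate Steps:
R(K, c) = -5 + K + c (R(K, c) = -7 + ((K + c) + 2) = -7 + (2 + K + c) = -5 + K + c)
t = 121 (t = (-8 + (-5 + 3 - 1))**2 = (-8 - 3)**2 = (-11)**2 = 121)
(-1*(-4809) - 259)/(1691 + t) = (-1*(-4809) - 259)/(1691 + 121) = (4809 - 259)/1812 = 4550*(1/1812) = 2275/906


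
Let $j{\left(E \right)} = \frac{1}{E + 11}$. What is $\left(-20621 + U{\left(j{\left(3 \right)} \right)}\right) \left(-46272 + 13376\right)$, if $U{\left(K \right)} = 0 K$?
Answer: $678348416$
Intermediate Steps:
$j{\left(E \right)} = \frac{1}{11 + E}$
$U{\left(K \right)} = 0$
$\left(-20621 + U{\left(j{\left(3 \right)} \right)}\right) \left(-46272 + 13376\right) = \left(-20621 + 0\right) \left(-46272 + 13376\right) = \left(-20621\right) \left(-32896\right) = 678348416$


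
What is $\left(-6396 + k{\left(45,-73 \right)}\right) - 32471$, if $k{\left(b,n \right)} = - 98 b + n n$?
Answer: $-37948$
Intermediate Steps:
$k{\left(b,n \right)} = n^{2} - 98 b$ ($k{\left(b,n \right)} = - 98 b + n^{2} = n^{2} - 98 b$)
$\left(-6396 + k{\left(45,-73 \right)}\right) - 32471 = \left(-6396 + \left(\left(-73\right)^{2} - 4410\right)\right) - 32471 = \left(-6396 + \left(5329 - 4410\right)\right) - 32471 = \left(-6396 + 919\right) - 32471 = -5477 - 32471 = -37948$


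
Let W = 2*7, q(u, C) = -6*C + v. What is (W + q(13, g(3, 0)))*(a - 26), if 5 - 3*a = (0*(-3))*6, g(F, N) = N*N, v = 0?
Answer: -1022/3 ≈ -340.67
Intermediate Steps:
g(F, N) = N**2
q(u, C) = -6*C (q(u, C) = -6*C + 0 = -6*C)
a = 5/3 (a = 5/3 - 0*(-3)*6/3 = 5/3 - 0*6 = 5/3 - 1/3*0 = 5/3 + 0 = 5/3 ≈ 1.6667)
W = 14
(W + q(13, g(3, 0)))*(a - 26) = (14 - 6*0**2)*(5/3 - 26) = (14 - 6*0)*(-73/3) = (14 + 0)*(-73/3) = 14*(-73/3) = -1022/3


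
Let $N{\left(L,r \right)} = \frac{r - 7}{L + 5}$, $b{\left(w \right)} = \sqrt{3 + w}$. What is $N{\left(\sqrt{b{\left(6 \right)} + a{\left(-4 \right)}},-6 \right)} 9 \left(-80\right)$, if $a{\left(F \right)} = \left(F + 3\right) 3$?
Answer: $1872$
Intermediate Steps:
$a{\left(F \right)} = 9 + 3 F$ ($a{\left(F \right)} = \left(3 + F\right) 3 = 9 + 3 F$)
$N{\left(L,r \right)} = \frac{-7 + r}{5 + L}$
$N{\left(\sqrt{b{\left(6 \right)} + a{\left(-4 \right)}},-6 \right)} 9 \left(-80\right) = \frac{-7 - 6}{5 + \sqrt{\sqrt{3 + 6} + \left(9 + 3 \left(-4\right)\right)}} 9 \left(-80\right) = \frac{1}{5 + \sqrt{\sqrt{9} + \left(9 - 12\right)}} \left(-13\right) 9 \left(-80\right) = \frac{1}{5 + \sqrt{3 - 3}} \left(-13\right) 9 \left(-80\right) = \frac{1}{5 + \sqrt{0}} \left(-13\right) 9 \left(-80\right) = \frac{1}{5 + 0} \left(-13\right) 9 \left(-80\right) = \frac{1}{5} \left(-13\right) 9 \left(-80\right) = \left(- \frac{13}{5}\right) 9 \left(-80\right) = \left(- \frac{117}{5}\right) \left(-80\right) = 1872$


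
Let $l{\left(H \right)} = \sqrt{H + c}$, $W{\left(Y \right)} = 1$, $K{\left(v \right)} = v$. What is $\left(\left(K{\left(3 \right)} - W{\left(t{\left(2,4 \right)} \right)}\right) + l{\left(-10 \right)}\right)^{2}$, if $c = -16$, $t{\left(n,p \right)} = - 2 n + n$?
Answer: $\left(2 + i \sqrt{26}\right)^{2} \approx -22.0 + 20.396 i$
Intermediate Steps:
$t{\left(n,p \right)} = - n$
$l{\left(H \right)} = \sqrt{-16 + H}$ ($l{\left(H \right)} = \sqrt{H - 16} = \sqrt{-16 + H}$)
$\left(\left(K{\left(3 \right)} - W{\left(t{\left(2,4 \right)} \right)}\right) + l{\left(-10 \right)}\right)^{2} = \left(\left(3 - 1\right) + \sqrt{-16 - 10}\right)^{2} = \left(\left(3 - 1\right) + \sqrt{-26}\right)^{2} = \left(2 + i \sqrt{26}\right)^{2}$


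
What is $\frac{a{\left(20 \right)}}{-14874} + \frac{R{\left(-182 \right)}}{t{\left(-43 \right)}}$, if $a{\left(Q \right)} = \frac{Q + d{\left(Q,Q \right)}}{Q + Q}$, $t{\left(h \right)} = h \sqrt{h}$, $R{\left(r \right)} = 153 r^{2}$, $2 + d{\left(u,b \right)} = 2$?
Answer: $- \frac{1}{29748} + \frac{5067972 i \sqrt{43}}{1849} \approx -3.3616 \cdot 10^{-5} + 17973.0 i$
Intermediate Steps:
$d{\left(u,b \right)} = 0$ ($d{\left(u,b \right)} = -2 + 2 = 0$)
$t{\left(h \right)} = h^{\frac{3}{2}}$
$a{\left(Q \right)} = \frac{1}{2}$ ($a{\left(Q \right)} = \frac{Q + 0}{Q + Q} = \frac{Q}{2 Q} = Q \frac{1}{2 Q} = \frac{1}{2}$)
$\frac{a{\left(20 \right)}}{-14874} + \frac{R{\left(-182 \right)}}{t{\left(-43 \right)}} = \frac{1}{2 \left(-14874\right)} + \frac{153 \left(-182\right)^{2}}{\left(-43\right)^{\frac{3}{2}}} = \frac{1}{2} \left(- \frac{1}{14874}\right) + \frac{153 \cdot 33124}{\left(-43\right) i \sqrt{43}} = - \frac{1}{29748} + 5067972 \frac{i \sqrt{43}}{1849} = - \frac{1}{29748} + \frac{5067972 i \sqrt{43}}{1849}$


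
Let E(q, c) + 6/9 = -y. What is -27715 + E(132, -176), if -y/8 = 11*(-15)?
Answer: -87107/3 ≈ -29036.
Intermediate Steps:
y = 1320 (y = -88*(-15) = -8*(-165) = 1320)
E(q, c) = -3962/3 (E(q, c) = -2/3 - 1*1320 = -2/3 - 1320 = -3962/3)
-27715 + E(132, -176) = -27715 - 3962/3 = -87107/3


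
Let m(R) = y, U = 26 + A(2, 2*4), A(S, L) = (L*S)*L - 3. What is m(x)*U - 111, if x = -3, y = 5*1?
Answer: 644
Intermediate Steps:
A(S, L) = -3 + S*L² (A(S, L) = S*L² - 3 = -3 + S*L²)
y = 5
U = 151 (U = 26 + (-3 + 2*(2*4)²) = 26 + (-3 + 2*8²) = 26 + (-3 + 2*64) = 26 + (-3 + 128) = 26 + 125 = 151)
m(R) = 5
m(x)*U - 111 = 5*151 - 111 = 755 - 111 = 644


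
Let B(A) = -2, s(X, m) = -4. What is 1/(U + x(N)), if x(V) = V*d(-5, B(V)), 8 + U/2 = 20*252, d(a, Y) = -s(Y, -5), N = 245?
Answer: 1/11044 ≈ 9.0547e-5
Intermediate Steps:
d(a, Y) = 4 (d(a, Y) = -1*(-4) = 4)
U = 10064 (U = -16 + 2*(20*252) = -16 + 2*5040 = -16 + 10080 = 10064)
x(V) = 4*V (x(V) = V*4 = 4*V)
1/(U + x(N)) = 1/(10064 + 4*245) = 1/(10064 + 980) = 1/11044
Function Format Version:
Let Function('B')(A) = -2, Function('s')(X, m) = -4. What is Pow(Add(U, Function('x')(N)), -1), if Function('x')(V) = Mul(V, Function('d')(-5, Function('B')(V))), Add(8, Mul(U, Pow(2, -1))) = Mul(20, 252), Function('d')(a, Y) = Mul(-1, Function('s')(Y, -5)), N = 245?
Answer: Rational(1, 11044) ≈ 9.0547e-5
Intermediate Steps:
Function('d')(a, Y) = 4 (Function('d')(a, Y) = Mul(-1, -4) = 4)
U = 10064 (U = Add(-16, Mul(2, Mul(20, 252))) = Add(-16, Mul(2, 5040)) = Add(-16, 10080) = 10064)
Function('x')(V) = Mul(4, V) (Function('x')(V) = Mul(V, 4) = Mul(4, V))
Pow(Add(U, Function('x')(N)), -1) = Pow(Add(10064, Mul(4, 245)), -1) = Pow(Add(10064, 980), -1) = Pow(11044, -1) = Rational(1, 11044)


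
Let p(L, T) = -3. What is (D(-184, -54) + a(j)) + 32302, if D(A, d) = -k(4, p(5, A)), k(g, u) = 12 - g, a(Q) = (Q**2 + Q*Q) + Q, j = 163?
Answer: 85595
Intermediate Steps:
a(Q) = Q + 2*Q**2 (a(Q) = (Q**2 + Q**2) + Q = 2*Q**2 + Q = Q + 2*Q**2)
D(A, d) = -8 (D(A, d) = -(12 - 1*4) = -(12 - 4) = -1*8 = -8)
(D(-184, -54) + a(j)) + 32302 = (-8 + 163*(1 + 2*163)) + 32302 = (-8 + 163*(1 + 326)) + 32302 = (-8 + 163*327) + 32302 = (-8 + 53301) + 32302 = 53293 + 32302 = 85595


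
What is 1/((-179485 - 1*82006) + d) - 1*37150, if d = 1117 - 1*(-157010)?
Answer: -3839972601/103364 ≈ -37150.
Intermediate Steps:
d = 158127 (d = 1117 + 157010 = 158127)
1/((-179485 - 1*82006) + d) - 1*37150 = 1/((-179485 - 1*82006) + 158127) - 1*37150 = 1/((-179485 - 82006) + 158127) - 37150 = 1/(-261491 + 158127) - 37150 = 1/(-103364) - 37150 = -1/103364 - 37150 = -3839972601/103364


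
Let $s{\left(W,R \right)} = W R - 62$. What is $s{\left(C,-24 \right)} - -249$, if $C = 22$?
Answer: $-341$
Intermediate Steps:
$s{\left(W,R \right)} = -62 + R W$ ($s{\left(W,R \right)} = R W - 62 = -62 + R W$)
$s{\left(C,-24 \right)} - -249 = \left(-62 - 528\right) - -249 = \left(-62 - 528\right) + 249 = -590 + 249 = -341$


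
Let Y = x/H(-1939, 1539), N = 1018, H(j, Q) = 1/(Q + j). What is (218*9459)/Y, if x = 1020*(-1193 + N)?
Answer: 343677/11900000 ≈ 0.028880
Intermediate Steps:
x = -178500 (x = 1020*(-1193 + 1018) = 1020*(-175) = -178500)
Y = 71400000 (Y = -178500/(1/(1539 - 1939)) = -178500/(1/(-400)) = -178500/(-1/400) = -178500*(-400) = 71400000)
(218*9459)/Y = (218*9459)/71400000 = 2062062*(1/71400000) = 343677/11900000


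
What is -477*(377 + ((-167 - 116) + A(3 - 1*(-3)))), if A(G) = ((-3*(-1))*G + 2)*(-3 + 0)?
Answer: -16218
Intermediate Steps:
A(G) = -6 - 9*G (A(G) = (3*G + 2)*(-3) = (2 + 3*G)*(-3) = -6 - 9*G)
-477*(377 + ((-167 - 116) + A(3 - 1*(-3)))) = -477*(377 + ((-167 - 116) + (-6 - 9*(3 - 1*(-3))))) = -477*(377 + (-283 + (-6 - 9*(3 + 3)))) = -477*(377 + (-283 + (-6 - 9*6))) = -477*(377 + (-283 + (-6 - 54))) = -477*(377 + (-283 - 60)) = -477*(377 - 343) = -477*34 = -16218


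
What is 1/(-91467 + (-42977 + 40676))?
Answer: -1/93768 ≈ -1.0665e-5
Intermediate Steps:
1/(-91467 + (-42977 + 40676)) = 1/(-91467 - 2301) = 1/(-93768) = -1/93768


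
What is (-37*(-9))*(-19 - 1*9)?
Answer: -9324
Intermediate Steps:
(-37*(-9))*(-19 - 1*9) = 333*(-19 - 9) = 333*(-28) = -9324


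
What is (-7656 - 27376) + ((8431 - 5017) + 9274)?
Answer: -22344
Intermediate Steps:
(-7656 - 27376) + ((8431 - 5017) + 9274) = -35032 + (3414 + 9274) = -35032 + 12688 = -22344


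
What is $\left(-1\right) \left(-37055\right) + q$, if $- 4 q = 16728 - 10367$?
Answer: $\frac{141859}{4} \approx 35465.0$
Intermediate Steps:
$q = - \frac{6361}{4}$ ($q = - \frac{16728 - 10367}{4} = \left(- \frac{1}{4}\right) 6361 = - \frac{6361}{4} \approx -1590.3$)
$\left(-1\right) \left(-37055\right) + q = \left(-1\right) \left(-37055\right) - \frac{6361}{4} = 37055 - \frac{6361}{4} = \frac{141859}{4}$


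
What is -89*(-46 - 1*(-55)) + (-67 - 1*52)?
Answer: -920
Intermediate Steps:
-89*(-46 - 1*(-55)) + (-67 - 1*52) = -89*(-46 + 55) + (-67 - 52) = -89*9 - 119 = -801 - 119 = -920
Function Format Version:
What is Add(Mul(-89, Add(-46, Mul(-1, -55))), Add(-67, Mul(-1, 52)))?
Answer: -920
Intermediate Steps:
Add(Mul(-89, Add(-46, Mul(-1, -55))), Add(-67, Mul(-1, 52))) = Add(Mul(-89, Add(-46, 55)), Add(-67, -52)) = Add(Mul(-89, 9), -119) = Add(-801, -119) = -920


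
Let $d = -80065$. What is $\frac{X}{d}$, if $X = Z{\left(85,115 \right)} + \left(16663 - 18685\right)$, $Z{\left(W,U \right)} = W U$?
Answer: $- \frac{7753}{80065} \approx -0.096834$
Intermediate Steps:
$Z{\left(W,U \right)} = U W$
$X = 7753$ ($X = 115 \cdot 85 + \left(16663 - 18685\right) = 9775 + \left(16663 - 18685\right) = 9775 - 2022 = 7753$)
$\frac{X}{d} = \frac{7753}{-80065} = 7753 \left(- \frac{1}{80065}\right) = - \frac{7753}{80065}$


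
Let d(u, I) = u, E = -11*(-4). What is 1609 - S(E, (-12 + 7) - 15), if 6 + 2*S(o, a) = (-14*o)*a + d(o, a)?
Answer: -4570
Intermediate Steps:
E = 44
S(o, a) = -3 + o/2 - 7*a*o (S(o, a) = -3 + ((-14*o)*a + o)/2 = -3 + (-14*a*o + o)/2 = -3 + (o - 14*a*o)/2 = -3 + (o/2 - 7*a*o) = -3 + o/2 - 7*a*o)
1609 - S(E, (-12 + 7) - 15) = 1609 - (-3 + (1/2)*44 - 7*((-12 + 7) - 15)*44) = 1609 - (-3 + 22 - 7*(-5 - 15)*44) = 1609 - (-3 + 22 - 7*(-20)*44) = 1609 - (-3 + 22 + 6160) = 1609 - 1*6179 = 1609 - 6179 = -4570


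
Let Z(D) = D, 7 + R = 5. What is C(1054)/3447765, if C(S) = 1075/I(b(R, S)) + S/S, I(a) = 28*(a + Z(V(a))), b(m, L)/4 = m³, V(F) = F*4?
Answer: 227/1029732480 ≈ 2.2045e-7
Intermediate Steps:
V(F) = 4*F
R = -2 (R = -7 + 5 = -2)
b(m, L) = 4*m³
I(a) = 140*a (I(a) = 28*(a + 4*a) = 28*(5*a) = 140*a)
C(S) = 681/896 (C(S) = 1075/((140*(4*(-2)³))) + S/S = 1075/((140*(4*(-8)))) + 1 = 1075/((140*(-32))) + 1 = 1075/(-4480) + 1 = 1075*(-1/4480) + 1 = -215/896 + 1 = 681/896)
C(1054)/3447765 = (681/896)/3447765 = (681/896)*(1/3447765) = 227/1029732480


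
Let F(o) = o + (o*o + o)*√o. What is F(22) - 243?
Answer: -221 + 506*√22 ≈ 2152.4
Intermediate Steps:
F(o) = o + √o*(o + o²) (F(o) = o + (o² + o)*√o = o + (o + o²)*√o = o + √o*(o + o²))
F(22) - 243 = (22 + 22^(3/2) + 22^(5/2)) - 243 = (22 + 22*√22 + 484*√22) - 243 = (22 + 506*√22) - 243 = -221 + 506*√22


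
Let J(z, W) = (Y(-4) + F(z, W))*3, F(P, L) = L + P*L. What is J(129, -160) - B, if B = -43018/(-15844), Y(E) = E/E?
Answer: -494330543/7922 ≈ -62400.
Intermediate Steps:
F(P, L) = L + L*P
Y(E) = 1
J(z, W) = 3 + 3*W*(1 + z) (J(z, W) = (1 + W*(1 + z))*3 = 3 + 3*W*(1 + z))
B = 21509/7922 (B = -43018*(-1/15844) = 21509/7922 ≈ 2.7151)
J(129, -160) - B = (3 + 3*(-160)*(1 + 129)) - 1*21509/7922 = (3 + 3*(-160)*130) - 21509/7922 = (3 - 62400) - 21509/7922 = -62397 - 21509/7922 = -494330543/7922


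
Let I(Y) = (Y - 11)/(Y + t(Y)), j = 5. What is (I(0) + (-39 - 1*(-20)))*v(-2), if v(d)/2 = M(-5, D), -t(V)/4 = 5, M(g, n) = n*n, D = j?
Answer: -1845/2 ≈ -922.50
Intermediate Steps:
D = 5
M(g, n) = n²
t(V) = -20 (t(V) = -4*5 = -20)
v(d) = 50 (v(d) = 2*5² = 2*25 = 50)
I(Y) = (-11 + Y)/(-20 + Y) (I(Y) = (Y - 11)/(Y - 20) = (-11 + Y)/(-20 + Y))
(I(0) + (-39 - 1*(-20)))*v(-2) = ((-11 + 0)/(-20 + 0) + (-39 - 1*(-20)))*50 = (-11/(-20) + (-39 + 20))*50 = (-1/20*(-11) - 19)*50 = (11/20 - 19)*50 = -369/20*50 = -1845/2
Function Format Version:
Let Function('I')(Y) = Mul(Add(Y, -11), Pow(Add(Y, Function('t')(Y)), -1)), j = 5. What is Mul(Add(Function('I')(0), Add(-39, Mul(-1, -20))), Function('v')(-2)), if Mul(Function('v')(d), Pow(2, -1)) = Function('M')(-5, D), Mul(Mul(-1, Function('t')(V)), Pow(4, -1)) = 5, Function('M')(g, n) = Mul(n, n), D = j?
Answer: Rational(-1845, 2) ≈ -922.50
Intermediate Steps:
D = 5
Function('M')(g, n) = Pow(n, 2)
Function('t')(V) = -20 (Function('t')(V) = Mul(-4, 5) = -20)
Function('v')(d) = 50 (Function('v')(d) = Mul(2, Pow(5, 2)) = Mul(2, 25) = 50)
Function('I')(Y) = Mul(Pow(Add(-20, Y), -1), Add(-11, Y)) (Function('I')(Y) = Mul(Add(Y, -11), Pow(Add(Y, -20), -1)) = Mul(Add(-11, Y), Pow(Add(-20, Y), -1)) = Mul(Pow(Add(-20, Y), -1), Add(-11, Y)))
Mul(Add(Function('I')(0), Add(-39, Mul(-1, -20))), Function('v')(-2)) = Mul(Add(Mul(Pow(Add(-20, 0), -1), Add(-11, 0)), Add(-39, Mul(-1, -20))), 50) = Mul(Add(Mul(Pow(-20, -1), -11), Add(-39, 20)), 50) = Mul(Add(Mul(Rational(-1, 20), -11), -19), 50) = Mul(Add(Rational(11, 20), -19), 50) = Mul(Rational(-369, 20), 50) = Rational(-1845, 2)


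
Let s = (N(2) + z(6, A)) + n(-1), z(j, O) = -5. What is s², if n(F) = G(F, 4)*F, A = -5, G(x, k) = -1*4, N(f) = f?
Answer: 1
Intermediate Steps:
G(x, k) = -4
n(F) = -4*F
s = 1 (s = (2 - 5) - 4*(-1) = -3 + 4 = 1)
s² = 1² = 1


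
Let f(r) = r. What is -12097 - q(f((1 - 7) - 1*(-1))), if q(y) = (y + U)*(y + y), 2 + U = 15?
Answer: -12017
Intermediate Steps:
U = 13 (U = -2 + 15 = 13)
q(y) = 2*y*(13 + y) (q(y) = (y + 13)*(y + y) = (13 + y)*(2*y) = 2*y*(13 + y))
-12097 - q(f((1 - 7) - 1*(-1))) = -12097 - 2*((1 - 7) - 1*(-1))*(13 + ((1 - 7) - 1*(-1))) = -12097 - 2*(-6 + 1)*(13 + (-6 + 1)) = -12097 - 2*(-5)*(13 - 5) = -12097 - 2*(-5)*8 = -12097 - 1*(-80) = -12097 + 80 = -12017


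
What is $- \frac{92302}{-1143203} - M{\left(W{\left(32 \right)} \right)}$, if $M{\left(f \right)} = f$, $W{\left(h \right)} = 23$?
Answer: $- \frac{26201367}{1143203} \approx -22.919$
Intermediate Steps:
$- \frac{92302}{-1143203} - M{\left(W{\left(32 \right)} \right)} = - \frac{92302}{-1143203} - 23 = \left(-92302\right) \left(- \frac{1}{1143203}\right) - 23 = \frac{92302}{1143203} - 23 = - \frac{26201367}{1143203}$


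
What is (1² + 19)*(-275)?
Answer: -5500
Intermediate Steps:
(1² + 19)*(-275) = (1 + 19)*(-275) = 20*(-275) = -5500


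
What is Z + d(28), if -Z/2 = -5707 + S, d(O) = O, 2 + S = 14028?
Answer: -16610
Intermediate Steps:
S = 14026 (S = -2 + 14028 = 14026)
Z = -16638 (Z = -2*(-5707 + 14026) = -2*8319 = -16638)
Z + d(28) = -16638 + 28 = -16610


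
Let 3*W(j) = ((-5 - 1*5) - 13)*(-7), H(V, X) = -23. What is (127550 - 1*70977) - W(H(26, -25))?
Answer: 169558/3 ≈ 56519.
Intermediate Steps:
W(j) = 161/3 (W(j) = (((-5 - 1*5) - 13)*(-7))/3 = (((-5 - 5) - 13)*(-7))/3 = ((-10 - 13)*(-7))/3 = (-23*(-7))/3 = (⅓)*161 = 161/3)
(127550 - 1*70977) - W(H(26, -25)) = (127550 - 1*70977) - 1*161/3 = (127550 - 70977) - 161/3 = 56573 - 161/3 = 169558/3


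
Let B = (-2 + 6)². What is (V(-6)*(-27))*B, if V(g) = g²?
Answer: -15552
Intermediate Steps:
B = 16 (B = 4² = 16)
(V(-6)*(-27))*B = ((-6)²*(-27))*16 = (36*(-27))*16 = -972*16 = -15552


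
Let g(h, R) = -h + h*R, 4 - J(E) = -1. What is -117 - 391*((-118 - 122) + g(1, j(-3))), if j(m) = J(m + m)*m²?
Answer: 76519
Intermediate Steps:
J(E) = 5 (J(E) = 4 - 1*(-1) = 4 + 1 = 5)
j(m) = 5*m²
g(h, R) = -h + R*h
-117 - 391*((-118 - 122) + g(1, j(-3))) = -117 - 391*((-118 - 122) + 1*(-1 + 5*(-3)²)) = -117 - 391*(-240 + 1*(-1 + 5*9)) = -117 - 391*(-240 + 1*(-1 + 45)) = -117 - 391*(-240 + 1*44) = -117 - 391*(-240 + 44) = -117 - 391*(-196) = -117 + 76636 = 76519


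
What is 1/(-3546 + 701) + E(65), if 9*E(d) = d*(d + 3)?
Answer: 12574891/25605 ≈ 491.11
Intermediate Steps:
E(d) = d*(3 + d)/9 (E(d) = (d*(d + 3))/9 = (d*(3 + d))/9 = d*(3 + d)/9)
1/(-3546 + 701) + E(65) = 1/(-3546 + 701) + (⅑)*65*(3 + 65) = 1/(-2845) + (⅑)*65*68 = -1/2845 + 4420/9 = 12574891/25605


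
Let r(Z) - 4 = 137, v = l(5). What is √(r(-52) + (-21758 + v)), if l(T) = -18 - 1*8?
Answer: I*√21643 ≈ 147.12*I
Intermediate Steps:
l(T) = -26 (l(T) = -18 - 8 = -26)
v = -26
r(Z) = 141 (r(Z) = 4 + 137 = 141)
√(r(-52) + (-21758 + v)) = √(141 + (-21758 - 26)) = √(141 - 21784) = √(-21643) = I*√21643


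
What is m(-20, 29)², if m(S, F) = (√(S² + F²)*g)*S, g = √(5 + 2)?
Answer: 3474800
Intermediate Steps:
g = √7 ≈ 2.6458
m(S, F) = S*√7*√(F² + S²) (m(S, F) = (√(S² + F²)*√7)*S = (√(F² + S²)*√7)*S = (√7*√(F² + S²))*S = S*√7*√(F² + S²))
m(-20, 29)² = (-20*√(7*29² + 7*(-20)²))² = (-20*√(7*841 + 7*400))² = (-20*√(5887 + 2800))² = (-20*√8687)² = 3474800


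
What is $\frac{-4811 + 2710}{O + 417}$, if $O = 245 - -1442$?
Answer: $- \frac{2101}{2104} \approx -0.99857$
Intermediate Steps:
$O = 1687$ ($O = 245 + 1442 = 1687$)
$\frac{-4811 + 2710}{O + 417} = \frac{-4811 + 2710}{1687 + 417} = - \frac{2101}{2104}$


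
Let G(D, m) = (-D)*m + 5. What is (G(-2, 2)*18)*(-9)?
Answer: -1458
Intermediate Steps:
G(D, m) = 5 - D*m (G(D, m) = -D*m + 5 = 5 - D*m)
(G(-2, 2)*18)*(-9) = ((5 - 1*(-2)*2)*18)*(-9) = ((5 + 4)*18)*(-9) = (9*18)*(-9) = 162*(-9) = -1458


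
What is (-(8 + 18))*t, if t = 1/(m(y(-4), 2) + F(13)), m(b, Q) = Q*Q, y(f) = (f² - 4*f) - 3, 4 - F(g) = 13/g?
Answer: -26/7 ≈ -3.7143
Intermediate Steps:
F(g) = 4 - 13/g
y(f) = -3 + f² - 4*f
m(b, Q) = Q²
t = ⅐ (t = 1/(2² + (4 - 13/13)) = 1/(4 + (4 - 13*1/13)) = 1/(4 + (4 - 1)) = 1/(4 + 3) = 1/7 = ⅐ ≈ 0.14286)
(-(8 + 18))*t = -(8 + 18)*(⅐) = -1*26*(⅐) = -26*⅐ = -26/7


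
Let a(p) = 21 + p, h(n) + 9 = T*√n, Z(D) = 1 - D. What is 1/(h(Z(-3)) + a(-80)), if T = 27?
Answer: -1/14 ≈ -0.071429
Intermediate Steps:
h(n) = -9 + 27*√n
1/(h(Z(-3)) + a(-80)) = 1/((-9 + 27*√(1 - 1*(-3))) + (21 - 80)) = 1/((-9 + 27*√(1 + 3)) - 59) = 1/((-9 + 27*√4) - 59) = 1/((-9 + 27*2) - 59) = 1/((-9 + 54) - 59) = 1/(45 - 59) = 1/(-14) = -1/14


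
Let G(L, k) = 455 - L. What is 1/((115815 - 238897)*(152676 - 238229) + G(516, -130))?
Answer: 1/10530034285 ≈ 9.4966e-11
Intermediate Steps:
1/((115815 - 238897)*(152676 - 238229) + G(516, -130)) = 1/((115815 - 238897)*(152676 - 238229) + (455 - 1*516)) = 1/(-123082*(-85553) + (455 - 516)) = 1/(10530034346 - 61) = 1/10530034285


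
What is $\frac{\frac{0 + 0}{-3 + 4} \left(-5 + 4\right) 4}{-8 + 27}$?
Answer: $0$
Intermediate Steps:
$\frac{\frac{0 + 0}{-3 + 4} \left(-5 + 4\right) 4}{-8 + 27} = \frac{\frac{0}{1} \left(-1\right) 4}{19} = 0 \cdot 1 \left(-1\right) 4 \cdot \frac{1}{19} = 0 \left(-1\right) 4 \cdot \frac{1}{19} = 0 \cdot 4 \cdot \frac{1}{19} = 0 \cdot \frac{1}{19} = 0$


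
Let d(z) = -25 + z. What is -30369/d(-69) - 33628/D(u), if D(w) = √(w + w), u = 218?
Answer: 30369/94 - 16814*√109/109 ≈ -1287.4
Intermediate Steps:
D(w) = √2*√w (D(w) = √(2*w) = √2*√w)
-30369/d(-69) - 33628/D(u) = -30369/(-25 - 69) - 33628*√109/218 = -30369/(-94) - 33628*√109/218 = -30369*(-1/94) - 16814*√109/109 = 30369/94 - 16814*√109/109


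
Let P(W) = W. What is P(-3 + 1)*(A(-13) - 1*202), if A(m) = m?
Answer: 430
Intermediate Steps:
P(-3 + 1)*(A(-13) - 1*202) = (-3 + 1)*(-13 - 1*202) = -2*(-13 - 202) = -2*(-215) = 430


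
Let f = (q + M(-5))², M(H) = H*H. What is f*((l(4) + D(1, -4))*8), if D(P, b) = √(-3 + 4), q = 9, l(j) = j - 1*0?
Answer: 46240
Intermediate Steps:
l(j) = j (l(j) = j + 0 = j)
M(H) = H²
D(P, b) = 1 (D(P, b) = √1 = 1)
f = 1156 (f = (9 + (-5)²)² = (9 + 25)² = 34² = 1156)
f*((l(4) + D(1, -4))*8) = 1156*((4 + 1)*8) = 1156*(5*8) = 1156*40 = 46240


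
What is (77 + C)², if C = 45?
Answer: 14884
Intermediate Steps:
(77 + C)² = (77 + 45)² = 122² = 14884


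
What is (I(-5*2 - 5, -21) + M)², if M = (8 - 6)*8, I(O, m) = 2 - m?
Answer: 1521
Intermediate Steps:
M = 16 (M = 2*8 = 16)
(I(-5*2 - 5, -21) + M)² = ((2 - 1*(-21)) + 16)² = ((2 + 21) + 16)² = (23 + 16)² = 39² = 1521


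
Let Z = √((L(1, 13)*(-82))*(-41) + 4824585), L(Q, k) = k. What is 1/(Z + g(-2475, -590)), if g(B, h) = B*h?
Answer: 1460250/2132325194209 - √4868291/2132325194209 ≈ 6.8378e-7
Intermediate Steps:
Z = √4868291 (Z = √((13*(-82))*(-41) + 4824585) = √(-1066*(-41) + 4824585) = √(43706 + 4824585) = √4868291 ≈ 2206.4)
1/(Z + g(-2475, -590)) = 1/(√4868291 - 2475*(-590)) = 1/(√4868291 + 1460250) = 1/(1460250 + √4868291)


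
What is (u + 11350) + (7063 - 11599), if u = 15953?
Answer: 22767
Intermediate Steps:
(u + 11350) + (7063 - 11599) = (15953 + 11350) + (7063 - 11599) = 27303 - 4536 = 22767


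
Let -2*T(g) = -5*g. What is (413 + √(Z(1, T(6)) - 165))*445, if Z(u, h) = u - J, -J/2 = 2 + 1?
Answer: 183785 + 445*I*√158 ≈ 1.8379e+5 + 5593.6*I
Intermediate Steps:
T(g) = 5*g/2 (T(g) = -(-5)*g/2 = 5*g/2)
J = -6 (J = -2*(2 + 1) = -2*3 = -6)
Z(u, h) = 6 + u (Z(u, h) = u - 1*(-6) = u + 6 = 6 + u)
(413 + √(Z(1, T(6)) - 165))*445 = (413 + √((6 + 1) - 165))*445 = (413 + √(7 - 165))*445 = (413 + √(-158))*445 = (413 + I*√158)*445 = 183785 + 445*I*√158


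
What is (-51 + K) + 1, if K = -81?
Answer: -131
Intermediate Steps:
(-51 + K) + 1 = (-51 - 81) + 1 = -132 + 1 = -131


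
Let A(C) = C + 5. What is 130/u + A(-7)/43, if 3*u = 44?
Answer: 8341/946 ≈ 8.8171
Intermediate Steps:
u = 44/3 (u = (⅓)*44 = 44/3 ≈ 14.667)
A(C) = 5 + C
130/u + A(-7)/43 = 130/(44/3) + (5 - 7)/43 = 130*(3/44) - 2*1/43 = 195/22 - 2/43 = 8341/946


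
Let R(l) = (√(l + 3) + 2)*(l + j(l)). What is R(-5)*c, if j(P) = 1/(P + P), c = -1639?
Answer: 83589/5 + 83589*I*√2/10 ≈ 16718.0 + 11821.0*I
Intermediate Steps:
j(P) = 1/(2*P)
R(l) = (2 + √(3 + l))*(l + 1/(2*l)) (R(l) = (√(l + 3) + 2)*(l + 1/(2*l)) = (√(3 + l) + 2)*(l + 1/(2*l)) = (2 + √(3 + l))*(l + 1/(2*l)))
R(-5)*c = ((½)*(2 + √(3 - 5) + 2*(-5)²*(2 + √(3 - 5)))/(-5))*(-1639) = ((½)*(-⅕)*(2 + √(-2) + 2*25*(2 + √(-2))))*(-1639) = ((½)*(-⅕)*(2 + I*√2 + 2*25*(2 + I*√2)))*(-1639) = ((½)*(-⅕)*(2 + I*√2 + (100 + 50*I*√2)))*(-1639) = ((½)*(-⅕)*(102 + 51*I*√2))*(-1639) = (-51/5 - 51*I*√2/10)*(-1639) = 83589/5 + 83589*I*√2/10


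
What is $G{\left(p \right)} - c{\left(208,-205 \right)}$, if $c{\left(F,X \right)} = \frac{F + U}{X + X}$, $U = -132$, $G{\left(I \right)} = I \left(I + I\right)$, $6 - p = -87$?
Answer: $\frac{3546128}{205} \approx 17298.0$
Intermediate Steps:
$p = 93$ ($p = 6 - -87 = 6 + 87 = 93$)
$G{\left(I \right)} = 2 I^{2}$ ($G{\left(I \right)} = I 2 I = 2 I^{2}$)
$c{\left(F,X \right)} = \frac{-132 + F}{2 X}$ ($c{\left(F,X \right)} = \frac{F - 132}{X + X} = \frac{-132 + F}{2 X}$)
$G{\left(p \right)} - c{\left(208,-205 \right)} = 2 \cdot 93^{2} - \frac{-132 + 208}{2 \left(-205\right)} = 2 \cdot 8649 - \frac{1}{2} \left(- \frac{1}{205}\right) 76 = 17298 - - \frac{38}{205} = 17298 + \frac{38}{205} = \frac{3546128}{205}$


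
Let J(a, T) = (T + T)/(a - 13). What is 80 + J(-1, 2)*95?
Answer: 370/7 ≈ 52.857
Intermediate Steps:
J(a, T) = 2*T/(-13 + a) (J(a, T) = (2*T)/(-13 + a) = 2*T/(-13 + a))
80 + J(-1, 2)*95 = 80 + (2*2/(-13 - 1))*95 = 80 + (2*2/(-14))*95 = 80 + (2*2*(-1/14))*95 = 80 - 2/7*95 = 80 - 190/7 = 370/7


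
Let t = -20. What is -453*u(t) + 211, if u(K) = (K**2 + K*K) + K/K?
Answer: -362642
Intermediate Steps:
u(K) = 1 + 2*K**2 (u(K) = (K**2 + K**2) + 1 = 2*K**2 + 1 = 1 + 2*K**2)
-453*u(t) + 211 = -453*(1 + 2*(-20)**2) + 211 = -453*(1 + 2*400) + 211 = -453*(1 + 800) + 211 = -453*801 + 211 = -362853 + 211 = -362642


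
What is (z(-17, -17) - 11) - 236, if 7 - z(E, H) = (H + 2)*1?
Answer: -225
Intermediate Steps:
z(E, H) = 5 - H (z(E, H) = 7 - (H + 2) = 7 - (2 + H) = 7 + (-2 - H) = 5 - H)
(z(-17, -17) - 11) - 236 = ((5 - 1*(-17)) - 11) - 236 = ((5 + 17) - 11) - 236 = (22 - 11) - 236 = 11 - 236 = -225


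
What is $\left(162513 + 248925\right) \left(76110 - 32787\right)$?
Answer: $17824728474$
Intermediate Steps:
$\left(162513 + 248925\right) \left(76110 - 32787\right) = 411438 \cdot 43323 = 17824728474$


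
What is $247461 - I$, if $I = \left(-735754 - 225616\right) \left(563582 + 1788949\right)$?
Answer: $2261652974931$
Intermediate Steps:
$I = -2261652727470$ ($I = \left(-961370\right) 2352531 = -2261652727470$)
$247461 - I = 247461 - -2261652727470 = 247461 + 2261652727470 = 2261652974931$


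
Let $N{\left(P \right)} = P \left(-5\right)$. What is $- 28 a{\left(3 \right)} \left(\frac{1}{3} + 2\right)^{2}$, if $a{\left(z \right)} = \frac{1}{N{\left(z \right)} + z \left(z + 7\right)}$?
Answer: $- \frac{1372}{135} \approx -10.163$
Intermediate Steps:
$N{\left(P \right)} = - 5 P$
$a{\left(z \right)} = \frac{1}{- 5 z + z \left(7 + z\right)}$ ($a{\left(z \right)} = \frac{1}{- 5 z + z \left(z + 7\right)} = \frac{1}{- 5 z + z \left(7 + z\right)}$)
$- 28 a{\left(3 \right)} \left(\frac{1}{3} + 2\right)^{2} = - 28 \frac{1}{3 \left(2 + 3\right)} \left(\frac{1}{3} + 2\right)^{2} = - 28 \frac{1}{3 \cdot 5} \left(\frac{1}{3} + 2\right)^{2} = - 28 \cdot \frac{1}{3} \cdot \frac{1}{5} \left(\frac{7}{3}\right)^{2} = \left(-28\right) \frac{1}{15} \cdot \frac{49}{9} = \left(- \frac{28}{15}\right) \frac{49}{9} = - \frac{1372}{135}$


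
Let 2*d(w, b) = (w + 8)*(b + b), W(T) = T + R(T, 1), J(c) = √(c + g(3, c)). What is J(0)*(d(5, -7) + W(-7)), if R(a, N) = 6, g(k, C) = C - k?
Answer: -92*I*√3 ≈ -159.35*I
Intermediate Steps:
J(c) = √(-3 + 2*c) (J(c) = √(c + (c - 1*3)) = √(c + (c - 3)) = √(c + (-3 + c)) = √(-3 + 2*c))
W(T) = 6 + T (W(T) = T + 6 = 6 + T)
d(w, b) = b*(8 + w) (d(w, b) = ((w + 8)*(b + b))/2 = ((8 + w)*(2*b))/2 = (2*b*(8 + w))/2 = b*(8 + w))
J(0)*(d(5, -7) + W(-7)) = √(-3 + 2*0)*(-7*(8 + 5) + (6 - 7)) = √(-3 + 0)*(-7*13 - 1) = √(-3)*(-91 - 1) = (I*√3)*(-92) = -92*I*√3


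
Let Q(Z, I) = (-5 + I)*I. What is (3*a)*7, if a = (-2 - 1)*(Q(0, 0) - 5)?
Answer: 315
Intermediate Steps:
Q(Z, I) = I*(-5 + I)
a = 15 (a = (-2 - 1)*(0*(-5 + 0) - 5) = -3*(0*(-5) - 5) = -3*(0 - 5) = -3*(-5) = 15)
(3*a)*7 = (3*15)*7 = 45*7 = 315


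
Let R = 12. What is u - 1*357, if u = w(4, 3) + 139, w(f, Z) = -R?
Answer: -230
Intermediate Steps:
w(f, Z) = -12 (w(f, Z) = -1*12 = -12)
u = 127 (u = -12 + 139 = 127)
u - 1*357 = 127 - 1*357 = 127 - 357 = -230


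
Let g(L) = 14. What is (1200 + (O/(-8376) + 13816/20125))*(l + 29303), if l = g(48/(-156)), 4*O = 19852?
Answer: 5930718939642797/168567000 ≈ 3.5183e+7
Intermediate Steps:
O = 4963 (O = (1/4)*19852 = 4963)
l = 14
(1200 + (O/(-8376) + 13816/20125))*(l + 29303) = (1200 + (4963/(-8376) + 13816/20125))*(14 + 29303) = (1200 + (4963*(-1/8376) + 13816*(1/20125)))*29317 = (1200 + (-4963/8376 + 13816/20125))*29317 = (1200 + 15842441/168567000)*29317 = (202296242441/168567000)*29317 = 5930718939642797/168567000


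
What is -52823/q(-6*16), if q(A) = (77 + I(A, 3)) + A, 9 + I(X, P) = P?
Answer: 52823/25 ≈ 2112.9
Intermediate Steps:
I(X, P) = -9 + P
q(A) = 71 + A (q(A) = (77 + (-9 + 3)) + A = (77 - 6) + A = 71 + A)
-52823/q(-6*16) = -52823/(71 - 6*16) = -52823/(71 - 96) = -52823/(-25) = -52823*(-1/25) = 52823/25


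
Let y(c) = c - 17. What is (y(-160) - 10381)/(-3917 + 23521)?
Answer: -5279/9802 ≈ -0.53856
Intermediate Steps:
y(c) = -17 + c
(y(-160) - 10381)/(-3917 + 23521) = ((-17 - 160) - 10381)/(-3917 + 23521) = (-177 - 10381)/19604 = -10558*1/19604 = -5279/9802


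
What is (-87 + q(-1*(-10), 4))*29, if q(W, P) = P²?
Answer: -2059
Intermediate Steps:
(-87 + q(-1*(-10), 4))*29 = (-87 + 4²)*29 = (-87 + 16)*29 = -71*29 = -2059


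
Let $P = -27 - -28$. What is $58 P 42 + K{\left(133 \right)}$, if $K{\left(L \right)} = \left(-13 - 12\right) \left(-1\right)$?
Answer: $2461$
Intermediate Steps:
$K{\left(L \right)} = 25$ ($K{\left(L \right)} = \left(-25\right) \left(-1\right) = 25$)
$P = 1$ ($P = -27 + 28 = 1$)
$58 P 42 + K{\left(133 \right)} = 58 \cdot 1 \cdot 42 + 25 = 58 \cdot 42 + 25 = 2436 + 25 = 2461$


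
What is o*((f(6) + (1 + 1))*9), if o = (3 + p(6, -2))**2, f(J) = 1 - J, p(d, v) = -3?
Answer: 0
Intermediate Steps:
o = 0 (o = (3 - 3)**2 = 0**2 = 0)
o*((f(6) + (1 + 1))*9) = 0*(((1 - 1*6) + (1 + 1))*9) = 0*(((1 - 6) + 2)*9) = 0*((-5 + 2)*9) = 0*(-3*9) = 0*(-27) = 0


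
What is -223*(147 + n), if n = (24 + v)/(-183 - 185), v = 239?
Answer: -12004759/368 ≈ -32622.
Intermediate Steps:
n = -263/368 (n = (24 + 239)/(-183 - 185) = 263/(-368) = 263*(-1/368) = -263/368 ≈ -0.71467)
-223*(147 + n) = -223*(147 - 263/368) = -223*53833/368 = -12004759/368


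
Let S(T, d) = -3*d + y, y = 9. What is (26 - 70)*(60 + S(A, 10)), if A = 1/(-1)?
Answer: -1716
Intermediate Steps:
A = -1
S(T, d) = 9 - 3*d (S(T, d) = -3*d + 9 = 9 - 3*d)
(26 - 70)*(60 + S(A, 10)) = (26 - 70)*(60 + (9 - 3*10)) = -44*(60 + (9 - 30)) = -44*(60 - 21) = -44*39 = -1716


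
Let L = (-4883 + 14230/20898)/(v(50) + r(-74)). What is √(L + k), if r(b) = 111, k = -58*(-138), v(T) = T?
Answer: 2*√69648975480819/186921 ≈ 89.295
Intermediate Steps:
k = 8004
L = -51015352/1682289 (L = (-4883 + 14230/20898)/(50 + 111) = (-4883 + 14230*(1/20898))/161 = (-4883 + 7115/10449)*(1/161) = -51015352/10449*1/161 = -51015352/1682289 ≈ -30.325)
√(L + k) = √(-51015352/1682289 + 8004) = √(13414025804/1682289) = 2*√69648975480819/186921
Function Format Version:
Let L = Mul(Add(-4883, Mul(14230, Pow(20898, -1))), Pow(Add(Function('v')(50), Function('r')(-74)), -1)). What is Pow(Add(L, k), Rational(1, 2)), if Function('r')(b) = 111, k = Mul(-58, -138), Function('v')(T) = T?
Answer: Mul(Rational(2, 186921), Pow(69648975480819, Rational(1, 2))) ≈ 89.295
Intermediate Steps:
k = 8004
L = Rational(-51015352, 1682289) (L = Mul(Add(-4883, Mul(14230, Pow(20898, -1))), Pow(Add(50, 111), -1)) = Mul(Add(-4883, Mul(14230, Rational(1, 20898))), Pow(161, -1)) = Mul(Add(-4883, Rational(7115, 10449)), Rational(1, 161)) = Mul(Rational(-51015352, 10449), Rational(1, 161)) = Rational(-51015352, 1682289) ≈ -30.325)
Pow(Add(L, k), Rational(1, 2)) = Pow(Add(Rational(-51015352, 1682289), 8004), Rational(1, 2)) = Pow(Rational(13414025804, 1682289), Rational(1, 2)) = Mul(Rational(2, 186921), Pow(69648975480819, Rational(1, 2)))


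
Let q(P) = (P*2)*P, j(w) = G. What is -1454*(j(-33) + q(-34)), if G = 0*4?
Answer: -3361648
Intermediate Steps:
G = 0
j(w) = 0
q(P) = 2*P**2 (q(P) = (2*P)*P = 2*P**2)
-1454*(j(-33) + q(-34)) = -1454*(0 + 2*(-34)**2) = -1454*(0 + 2*1156) = -1454*(0 + 2312) = -1454*2312 = -3361648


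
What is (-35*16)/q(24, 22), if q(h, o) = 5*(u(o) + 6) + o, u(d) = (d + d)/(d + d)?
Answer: -560/57 ≈ -9.8246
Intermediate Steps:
u(d) = 1 (u(d) = (2*d)/((2*d)) = (2*d)*(1/(2*d)) = 1)
q(h, o) = 35 + o (q(h, o) = 5*(1 + 6) + o = 5*7 + o = 35 + o)
(-35*16)/q(24, 22) = (-35*16)/(35 + 22) = -560/57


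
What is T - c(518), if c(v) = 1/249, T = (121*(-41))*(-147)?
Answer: 181587482/249 ≈ 7.2927e+5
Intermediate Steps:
T = 729267 (T = -4961*(-147) = 729267)
c(v) = 1/249
T - c(518) = 729267 - 1*1/249 = 729267 - 1/249 = 181587482/249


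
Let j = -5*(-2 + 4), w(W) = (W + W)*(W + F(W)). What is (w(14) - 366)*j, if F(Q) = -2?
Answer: 300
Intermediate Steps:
w(W) = 2*W*(-2 + W) (w(W) = (W + W)*(W - 2) = (2*W)*(-2 + W) = 2*W*(-2 + W))
j = -10 (j = -5*2 = -10)
(w(14) - 366)*j = (2*14*(-2 + 14) - 366)*(-10) = (2*14*12 - 366)*(-10) = (336 - 366)*(-10) = -30*(-10) = 300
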